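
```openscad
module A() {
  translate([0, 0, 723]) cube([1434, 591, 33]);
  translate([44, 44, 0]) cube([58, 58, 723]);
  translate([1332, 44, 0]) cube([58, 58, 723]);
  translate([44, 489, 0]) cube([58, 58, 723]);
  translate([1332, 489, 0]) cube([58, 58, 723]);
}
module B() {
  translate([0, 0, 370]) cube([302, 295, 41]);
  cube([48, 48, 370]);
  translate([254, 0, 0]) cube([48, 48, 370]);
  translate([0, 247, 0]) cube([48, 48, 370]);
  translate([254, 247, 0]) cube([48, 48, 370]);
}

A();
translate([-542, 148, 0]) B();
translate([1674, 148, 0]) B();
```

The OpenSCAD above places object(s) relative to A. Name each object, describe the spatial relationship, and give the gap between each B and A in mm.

Each stool's nearest face is 240 mm from the table's bounding box.

A is a table. B is a stool. Two stools sit around the table at the −x, +x sides. The gap between each stool and the table is 240 mm.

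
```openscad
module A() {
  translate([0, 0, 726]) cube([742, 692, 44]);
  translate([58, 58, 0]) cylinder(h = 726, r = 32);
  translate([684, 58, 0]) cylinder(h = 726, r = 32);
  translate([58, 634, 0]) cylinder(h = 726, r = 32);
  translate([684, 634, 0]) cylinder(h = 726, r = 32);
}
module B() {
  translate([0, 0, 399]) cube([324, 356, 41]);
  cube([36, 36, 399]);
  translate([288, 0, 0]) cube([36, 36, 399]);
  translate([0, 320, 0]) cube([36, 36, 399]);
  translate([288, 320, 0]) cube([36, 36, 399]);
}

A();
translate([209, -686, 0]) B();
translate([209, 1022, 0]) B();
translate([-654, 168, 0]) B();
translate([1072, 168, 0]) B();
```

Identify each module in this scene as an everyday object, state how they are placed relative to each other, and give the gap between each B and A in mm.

A is a table. B is a stool. Four stools sit around the table at the −y, +y, −x, +x sides. The gap between each stool and the table is 330 mm.

Each stool's nearest face is 330 mm from the table's bounding box.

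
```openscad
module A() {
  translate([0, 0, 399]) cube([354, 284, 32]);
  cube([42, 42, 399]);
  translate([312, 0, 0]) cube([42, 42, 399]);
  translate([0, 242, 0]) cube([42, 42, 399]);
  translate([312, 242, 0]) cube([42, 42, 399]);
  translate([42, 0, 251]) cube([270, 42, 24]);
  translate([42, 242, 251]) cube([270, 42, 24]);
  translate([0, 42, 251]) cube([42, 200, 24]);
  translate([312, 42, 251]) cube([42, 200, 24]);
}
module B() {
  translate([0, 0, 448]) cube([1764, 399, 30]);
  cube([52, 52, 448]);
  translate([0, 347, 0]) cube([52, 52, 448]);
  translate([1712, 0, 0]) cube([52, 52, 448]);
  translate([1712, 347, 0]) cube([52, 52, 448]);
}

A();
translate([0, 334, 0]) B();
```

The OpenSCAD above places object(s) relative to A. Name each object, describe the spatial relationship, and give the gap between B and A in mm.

The bench's nearest face is 50 mm from the stool's +y face.

A is a stool. B is a bench. The bench is on the floor beside the stool on its +y side. The gap between the bench and the stool is 50 mm.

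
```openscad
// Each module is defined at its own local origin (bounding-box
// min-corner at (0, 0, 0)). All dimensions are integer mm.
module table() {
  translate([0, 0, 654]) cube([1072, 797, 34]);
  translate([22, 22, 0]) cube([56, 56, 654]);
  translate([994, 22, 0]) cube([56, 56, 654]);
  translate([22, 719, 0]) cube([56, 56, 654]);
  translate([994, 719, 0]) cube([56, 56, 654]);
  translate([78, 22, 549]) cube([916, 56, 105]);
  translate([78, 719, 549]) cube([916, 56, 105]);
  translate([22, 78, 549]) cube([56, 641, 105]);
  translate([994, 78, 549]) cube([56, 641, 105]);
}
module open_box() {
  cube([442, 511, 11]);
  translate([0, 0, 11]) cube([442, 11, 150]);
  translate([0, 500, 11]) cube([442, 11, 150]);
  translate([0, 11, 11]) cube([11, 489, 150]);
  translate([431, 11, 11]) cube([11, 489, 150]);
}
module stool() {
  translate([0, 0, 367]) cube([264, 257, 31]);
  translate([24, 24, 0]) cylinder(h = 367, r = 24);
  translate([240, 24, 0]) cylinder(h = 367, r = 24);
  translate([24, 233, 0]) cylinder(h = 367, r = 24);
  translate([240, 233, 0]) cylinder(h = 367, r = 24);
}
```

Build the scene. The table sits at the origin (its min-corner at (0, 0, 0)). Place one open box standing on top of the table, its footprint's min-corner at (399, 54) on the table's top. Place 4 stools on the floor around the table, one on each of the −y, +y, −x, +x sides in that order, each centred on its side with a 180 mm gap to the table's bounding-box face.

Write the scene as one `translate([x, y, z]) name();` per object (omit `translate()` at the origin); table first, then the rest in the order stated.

table();
translate([399, 54, 688]) open_box();
translate([404, -437, 0]) stool();
translate([404, 977, 0]) stool();
translate([-444, 270, 0]) stool();
translate([1252, 270, 0]) stool();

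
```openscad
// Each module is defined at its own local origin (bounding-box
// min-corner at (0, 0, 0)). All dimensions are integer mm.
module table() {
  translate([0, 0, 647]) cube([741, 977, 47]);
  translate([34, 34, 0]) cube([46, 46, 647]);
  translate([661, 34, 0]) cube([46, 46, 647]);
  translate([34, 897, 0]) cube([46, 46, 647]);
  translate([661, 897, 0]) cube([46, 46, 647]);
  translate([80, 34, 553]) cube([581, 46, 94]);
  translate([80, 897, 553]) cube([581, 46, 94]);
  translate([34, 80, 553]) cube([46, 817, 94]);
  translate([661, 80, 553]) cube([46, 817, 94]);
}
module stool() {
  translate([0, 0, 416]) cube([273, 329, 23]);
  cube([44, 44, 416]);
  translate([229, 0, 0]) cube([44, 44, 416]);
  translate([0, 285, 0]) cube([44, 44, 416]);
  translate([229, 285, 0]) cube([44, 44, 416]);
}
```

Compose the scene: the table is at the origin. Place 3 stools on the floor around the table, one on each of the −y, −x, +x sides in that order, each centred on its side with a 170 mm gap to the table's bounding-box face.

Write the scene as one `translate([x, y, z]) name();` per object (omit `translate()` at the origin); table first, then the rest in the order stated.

table();
translate([234, -499, 0]) stool();
translate([-443, 324, 0]) stool();
translate([911, 324, 0]) stool();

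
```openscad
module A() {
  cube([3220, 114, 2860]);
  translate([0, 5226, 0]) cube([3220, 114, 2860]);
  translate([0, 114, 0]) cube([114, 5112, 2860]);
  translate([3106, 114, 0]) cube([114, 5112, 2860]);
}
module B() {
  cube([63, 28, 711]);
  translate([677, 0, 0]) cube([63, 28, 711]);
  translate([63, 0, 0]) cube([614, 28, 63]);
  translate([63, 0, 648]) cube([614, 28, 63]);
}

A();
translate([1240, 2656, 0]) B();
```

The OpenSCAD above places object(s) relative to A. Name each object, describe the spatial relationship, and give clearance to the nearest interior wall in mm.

A is a house frame. B is a picture frame. The picture frame sits inside the house frame, centred. The clearance to the nearest interior wall is 1126 mm.

Clearances: x = 1126, y = 2542; minimum 1126 mm.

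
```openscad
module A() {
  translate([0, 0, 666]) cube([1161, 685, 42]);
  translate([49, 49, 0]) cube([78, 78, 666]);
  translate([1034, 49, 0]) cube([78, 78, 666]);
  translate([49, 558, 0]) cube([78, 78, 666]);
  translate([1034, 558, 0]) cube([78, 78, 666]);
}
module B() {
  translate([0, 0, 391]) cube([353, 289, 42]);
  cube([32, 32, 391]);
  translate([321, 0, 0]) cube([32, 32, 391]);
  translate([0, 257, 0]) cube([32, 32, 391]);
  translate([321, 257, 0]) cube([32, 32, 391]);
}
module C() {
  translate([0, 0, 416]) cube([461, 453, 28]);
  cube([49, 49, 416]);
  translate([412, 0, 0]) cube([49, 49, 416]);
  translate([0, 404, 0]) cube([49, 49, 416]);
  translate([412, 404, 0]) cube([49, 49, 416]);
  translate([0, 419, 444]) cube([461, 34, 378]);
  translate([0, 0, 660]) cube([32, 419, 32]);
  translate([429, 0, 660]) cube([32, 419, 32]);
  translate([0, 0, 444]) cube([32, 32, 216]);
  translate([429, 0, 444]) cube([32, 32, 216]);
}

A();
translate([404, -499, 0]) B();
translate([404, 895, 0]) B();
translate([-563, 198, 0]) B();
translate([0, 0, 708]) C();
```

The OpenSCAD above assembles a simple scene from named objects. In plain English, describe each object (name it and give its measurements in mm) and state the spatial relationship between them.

A is a rectangular dining table. The top is 1161×685×42 mm with its upper surface at z = 708 mm. It stands on four 78×78 mm square legs, each inset 49 mm from the nearest pair of top edges, running from the floor to the underside of the top.

B is a simple wooden stool: a rectangular seat 353 mm (x) by 289 mm (y), 42 mm thick, top face at z = 433 mm, on four square legs, each 32×32 mm in cross-section. The legs rest on z = 0, each flush with a corner of the seat.

C is a chair: 461×453 mm seat, 28 mm thick, top at z = 444 mm, on four 49 mm square corner legs flush with the seat edges. A 34 mm thick backrest slab spans the full seat width, extending 378 mm above the seat top, its back face flush with the seat's +y edge. Two armrests of 32×32 mm section run along each side from the seat's front edge to the front of the backrest, top faces 248 mm above the seat top and outer faces flush with the seat's x-edges; a 32×32 mm post under the front of each armrest stands on the seat at the front corner.

Three stools sit around the table at the −y, +y, −x sides. The chair is on top of the table.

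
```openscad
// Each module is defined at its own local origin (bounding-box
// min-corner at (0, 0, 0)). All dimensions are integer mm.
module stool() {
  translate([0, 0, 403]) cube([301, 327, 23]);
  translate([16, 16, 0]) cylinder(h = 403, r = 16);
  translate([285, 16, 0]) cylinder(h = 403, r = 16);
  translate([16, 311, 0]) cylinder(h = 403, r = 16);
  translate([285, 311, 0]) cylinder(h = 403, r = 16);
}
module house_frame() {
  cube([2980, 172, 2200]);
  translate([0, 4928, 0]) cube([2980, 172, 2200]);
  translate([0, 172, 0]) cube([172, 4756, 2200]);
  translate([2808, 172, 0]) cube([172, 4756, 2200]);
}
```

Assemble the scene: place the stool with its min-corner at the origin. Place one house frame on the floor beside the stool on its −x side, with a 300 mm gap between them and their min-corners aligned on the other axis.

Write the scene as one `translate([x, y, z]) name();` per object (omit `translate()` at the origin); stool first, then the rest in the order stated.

stool();
translate([-3280, 0, 0]) house_frame();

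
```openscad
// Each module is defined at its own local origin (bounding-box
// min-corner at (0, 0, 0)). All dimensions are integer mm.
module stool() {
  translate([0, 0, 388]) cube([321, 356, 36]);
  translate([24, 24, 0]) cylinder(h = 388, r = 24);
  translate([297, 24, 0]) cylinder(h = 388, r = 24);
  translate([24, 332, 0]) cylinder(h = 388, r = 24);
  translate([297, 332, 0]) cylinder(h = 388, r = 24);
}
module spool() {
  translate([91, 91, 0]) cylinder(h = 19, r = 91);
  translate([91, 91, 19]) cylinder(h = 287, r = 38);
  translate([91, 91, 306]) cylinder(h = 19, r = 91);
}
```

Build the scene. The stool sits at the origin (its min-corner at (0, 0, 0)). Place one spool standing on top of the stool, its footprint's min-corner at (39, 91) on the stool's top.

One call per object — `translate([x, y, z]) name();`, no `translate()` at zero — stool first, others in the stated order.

stool();
translate([39, 91, 424]) spool();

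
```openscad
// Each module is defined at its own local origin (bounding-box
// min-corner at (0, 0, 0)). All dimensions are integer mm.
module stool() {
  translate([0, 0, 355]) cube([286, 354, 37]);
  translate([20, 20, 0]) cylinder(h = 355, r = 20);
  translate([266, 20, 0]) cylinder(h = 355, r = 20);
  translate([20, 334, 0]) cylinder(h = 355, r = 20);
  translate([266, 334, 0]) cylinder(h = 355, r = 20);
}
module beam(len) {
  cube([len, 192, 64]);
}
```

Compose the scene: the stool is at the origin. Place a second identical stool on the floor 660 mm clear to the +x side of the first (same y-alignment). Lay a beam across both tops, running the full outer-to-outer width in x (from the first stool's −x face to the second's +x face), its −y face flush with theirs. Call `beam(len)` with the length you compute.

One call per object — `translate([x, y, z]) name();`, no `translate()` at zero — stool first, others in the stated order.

stool();
translate([946, 0, 0]) stool();
translate([0, 0, 392]) beam(1232);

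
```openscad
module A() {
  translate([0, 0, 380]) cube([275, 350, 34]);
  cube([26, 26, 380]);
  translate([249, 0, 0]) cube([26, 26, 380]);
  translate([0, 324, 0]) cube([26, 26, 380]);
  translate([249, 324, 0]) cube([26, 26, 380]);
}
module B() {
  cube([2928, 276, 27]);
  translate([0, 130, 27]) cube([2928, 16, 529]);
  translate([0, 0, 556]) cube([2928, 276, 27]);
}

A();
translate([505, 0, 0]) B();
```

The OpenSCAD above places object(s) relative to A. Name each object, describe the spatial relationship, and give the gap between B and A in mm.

A is a stool. B is an I-beam. The I-beam is on the floor beside the stool on its +x side. The gap between the I-beam and the stool is 230 mm.

The I-beam's nearest face is 230 mm from the stool's +x face.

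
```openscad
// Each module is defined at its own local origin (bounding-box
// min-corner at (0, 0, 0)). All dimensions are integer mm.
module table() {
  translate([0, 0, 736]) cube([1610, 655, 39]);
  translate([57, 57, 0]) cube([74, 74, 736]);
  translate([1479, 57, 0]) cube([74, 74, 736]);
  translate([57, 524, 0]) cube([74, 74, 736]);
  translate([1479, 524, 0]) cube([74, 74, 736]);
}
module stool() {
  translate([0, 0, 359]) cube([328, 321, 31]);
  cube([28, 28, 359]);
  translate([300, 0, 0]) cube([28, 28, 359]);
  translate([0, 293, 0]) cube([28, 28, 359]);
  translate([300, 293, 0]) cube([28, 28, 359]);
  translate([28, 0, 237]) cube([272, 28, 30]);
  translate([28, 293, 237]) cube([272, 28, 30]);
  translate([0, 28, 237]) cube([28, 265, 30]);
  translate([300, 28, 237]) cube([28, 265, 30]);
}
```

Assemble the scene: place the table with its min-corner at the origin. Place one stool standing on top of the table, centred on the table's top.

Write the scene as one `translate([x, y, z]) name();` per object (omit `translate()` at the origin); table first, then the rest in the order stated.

table();
translate([641, 167, 775]) stool();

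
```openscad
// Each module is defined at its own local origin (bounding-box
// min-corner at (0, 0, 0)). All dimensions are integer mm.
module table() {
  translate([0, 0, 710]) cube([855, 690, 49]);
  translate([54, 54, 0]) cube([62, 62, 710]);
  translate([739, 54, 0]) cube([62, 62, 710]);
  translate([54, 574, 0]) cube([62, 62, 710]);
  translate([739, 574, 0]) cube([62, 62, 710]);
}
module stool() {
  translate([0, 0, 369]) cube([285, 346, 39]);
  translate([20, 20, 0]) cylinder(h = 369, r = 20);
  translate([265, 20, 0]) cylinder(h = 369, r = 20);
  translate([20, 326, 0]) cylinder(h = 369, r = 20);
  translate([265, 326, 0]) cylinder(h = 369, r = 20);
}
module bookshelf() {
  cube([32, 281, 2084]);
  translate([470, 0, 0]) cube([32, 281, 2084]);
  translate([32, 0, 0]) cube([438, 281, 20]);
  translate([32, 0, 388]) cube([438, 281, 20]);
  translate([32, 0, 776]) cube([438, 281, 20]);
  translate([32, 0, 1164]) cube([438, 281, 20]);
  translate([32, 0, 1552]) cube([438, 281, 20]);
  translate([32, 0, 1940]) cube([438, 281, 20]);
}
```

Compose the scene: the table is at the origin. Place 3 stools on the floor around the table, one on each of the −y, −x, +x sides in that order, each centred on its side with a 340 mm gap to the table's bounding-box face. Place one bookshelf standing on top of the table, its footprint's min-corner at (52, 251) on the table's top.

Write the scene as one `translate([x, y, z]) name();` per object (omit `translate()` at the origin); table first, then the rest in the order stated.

table();
translate([285, -686, 0]) stool();
translate([-625, 172, 0]) stool();
translate([1195, 172, 0]) stool();
translate([52, 251, 759]) bookshelf();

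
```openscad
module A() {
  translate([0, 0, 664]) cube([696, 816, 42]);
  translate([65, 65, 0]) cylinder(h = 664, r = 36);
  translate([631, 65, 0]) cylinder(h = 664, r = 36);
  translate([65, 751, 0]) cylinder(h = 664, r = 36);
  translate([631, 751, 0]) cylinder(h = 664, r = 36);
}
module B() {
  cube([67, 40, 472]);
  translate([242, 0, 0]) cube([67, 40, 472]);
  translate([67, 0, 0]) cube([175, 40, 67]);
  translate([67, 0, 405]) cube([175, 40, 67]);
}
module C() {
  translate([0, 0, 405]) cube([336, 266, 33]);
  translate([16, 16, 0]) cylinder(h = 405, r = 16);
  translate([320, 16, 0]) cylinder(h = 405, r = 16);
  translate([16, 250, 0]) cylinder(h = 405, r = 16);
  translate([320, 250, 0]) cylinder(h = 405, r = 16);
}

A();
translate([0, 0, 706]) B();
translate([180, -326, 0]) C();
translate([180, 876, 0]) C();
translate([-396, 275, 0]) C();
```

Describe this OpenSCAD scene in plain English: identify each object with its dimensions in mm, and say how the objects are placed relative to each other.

A is a table with a 696×816 mm rectangular top, 42 mm thick, top surface at z = 706 mm, supported by four round legs of 72 mm diameter, each leg's bounding box inset 29 mm from the nearest pair of top edges, running from the floor.

B is a picture frame with a 175×338 mm rectangular opening (x by z) and a uniform 67 mm border on every side. Frame depth is 40 mm along y. It is built from two vertical stiles running the full outside height and two horizontal rails spanning the gap between the stiles.

C is a four-legged stool. The seat is a 336×266×33 mm slab whose top surface is at z = 438 mm; four round legs, each 32 mm in diameter, run from the floor (z = 0) to the underside of the seat, each leg's axis is inset half a diameter from the nearest pair of seat edges (so the leg's bounding box is flush with the corner).

The picture frame is on top of the table. Three stools sit around the table at the −y, +y, −x sides.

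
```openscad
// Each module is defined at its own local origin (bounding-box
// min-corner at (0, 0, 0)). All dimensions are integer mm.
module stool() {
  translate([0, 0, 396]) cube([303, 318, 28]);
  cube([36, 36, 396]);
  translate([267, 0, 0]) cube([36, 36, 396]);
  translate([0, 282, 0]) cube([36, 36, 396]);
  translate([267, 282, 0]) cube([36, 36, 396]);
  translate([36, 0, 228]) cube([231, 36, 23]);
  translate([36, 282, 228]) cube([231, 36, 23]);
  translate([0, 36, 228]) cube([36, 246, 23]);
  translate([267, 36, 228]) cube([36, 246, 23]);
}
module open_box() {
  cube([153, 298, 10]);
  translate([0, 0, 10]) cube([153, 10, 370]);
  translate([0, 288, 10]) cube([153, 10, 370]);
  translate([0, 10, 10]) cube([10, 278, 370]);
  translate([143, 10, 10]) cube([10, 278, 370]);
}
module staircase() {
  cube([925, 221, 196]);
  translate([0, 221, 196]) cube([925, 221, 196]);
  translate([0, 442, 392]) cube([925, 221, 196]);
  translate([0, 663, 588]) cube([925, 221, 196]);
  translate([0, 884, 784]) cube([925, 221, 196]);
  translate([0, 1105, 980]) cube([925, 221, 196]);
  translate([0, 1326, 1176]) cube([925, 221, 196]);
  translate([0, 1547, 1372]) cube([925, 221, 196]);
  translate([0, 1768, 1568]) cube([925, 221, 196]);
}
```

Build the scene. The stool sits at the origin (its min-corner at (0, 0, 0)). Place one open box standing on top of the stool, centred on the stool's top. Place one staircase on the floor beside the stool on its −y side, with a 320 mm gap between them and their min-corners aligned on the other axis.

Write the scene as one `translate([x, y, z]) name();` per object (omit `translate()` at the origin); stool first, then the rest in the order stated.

stool();
translate([75, 10, 424]) open_box();
translate([0, -2309, 0]) staircase();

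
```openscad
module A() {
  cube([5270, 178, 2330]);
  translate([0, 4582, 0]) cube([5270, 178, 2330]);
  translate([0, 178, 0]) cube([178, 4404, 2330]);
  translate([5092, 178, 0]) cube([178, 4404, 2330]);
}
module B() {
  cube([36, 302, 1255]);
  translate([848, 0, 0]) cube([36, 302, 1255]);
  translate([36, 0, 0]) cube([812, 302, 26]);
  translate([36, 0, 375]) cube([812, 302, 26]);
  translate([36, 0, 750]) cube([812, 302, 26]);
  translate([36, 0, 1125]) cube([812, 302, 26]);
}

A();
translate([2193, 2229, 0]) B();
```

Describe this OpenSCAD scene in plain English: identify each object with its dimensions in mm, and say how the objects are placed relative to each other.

A is the wall frame of a small rectangular building: four walls, each 2330 mm tall and 178 mm thick, enclosing a footprint 5270 mm (x) by 4760 mm (y) outside-to-outside, with no floor or roof. The front and back walls (the −y and +y sides) span the full width; the two side walls fit between them.

B is a bookshelf 884 mm wide overall, 302 mm deep and 1255 mm tall. The two sides are 36 mm thick vertical panels. 4 horizontal shelves of 26 mm thickness span between the inner faces of the sides; the lowest shelf sits on the floor and shelves are stacked with a clear vertical gap of 349 mm between each pair.

The bookshelf sits inside the house frame, centred.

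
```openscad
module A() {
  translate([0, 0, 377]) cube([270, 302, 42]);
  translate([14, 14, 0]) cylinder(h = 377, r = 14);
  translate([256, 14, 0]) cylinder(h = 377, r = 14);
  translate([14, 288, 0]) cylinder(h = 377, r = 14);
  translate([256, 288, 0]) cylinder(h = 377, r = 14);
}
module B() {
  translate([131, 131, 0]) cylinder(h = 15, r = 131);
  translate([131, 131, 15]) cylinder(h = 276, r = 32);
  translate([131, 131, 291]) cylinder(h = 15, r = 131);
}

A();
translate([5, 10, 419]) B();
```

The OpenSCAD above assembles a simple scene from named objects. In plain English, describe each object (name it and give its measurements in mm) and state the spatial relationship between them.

A is a four-legged stool. The seat is a 270×302×42 mm slab whose top surface is at z = 419 mm; four round legs, each 28 mm in diameter, run from the floor (z = 0) to the underside of the seat, each leg's axis is inset half a diameter from the nearest pair of seat edges (so the leg's bounding box is flush with the corner).

B is a spool: two coaxial disc flanges of radius 131 mm and thickness 15 mm, joined by a core cylinder of radius 32 mm and height 276 mm. The lower flange rests on z = 0 and the three cylinders share a vertical axis.

The spool is on top of the stool.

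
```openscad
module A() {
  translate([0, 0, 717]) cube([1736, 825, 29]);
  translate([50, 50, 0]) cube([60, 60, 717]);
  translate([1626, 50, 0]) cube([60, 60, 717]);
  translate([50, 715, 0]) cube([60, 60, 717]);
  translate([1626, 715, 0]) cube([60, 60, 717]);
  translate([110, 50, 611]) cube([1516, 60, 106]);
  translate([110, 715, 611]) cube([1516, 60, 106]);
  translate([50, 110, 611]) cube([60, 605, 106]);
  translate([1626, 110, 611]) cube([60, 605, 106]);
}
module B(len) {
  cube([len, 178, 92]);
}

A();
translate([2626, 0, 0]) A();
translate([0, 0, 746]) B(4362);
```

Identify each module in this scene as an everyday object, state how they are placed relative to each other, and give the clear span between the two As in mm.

Second table starts at x = 2626; first ends at x = 1736; clear span = 2626 − 1736 = 890 mm.

A is a table. B is a beam. A beam spans the tops of two tables. The clear span between the two tables is 890 mm.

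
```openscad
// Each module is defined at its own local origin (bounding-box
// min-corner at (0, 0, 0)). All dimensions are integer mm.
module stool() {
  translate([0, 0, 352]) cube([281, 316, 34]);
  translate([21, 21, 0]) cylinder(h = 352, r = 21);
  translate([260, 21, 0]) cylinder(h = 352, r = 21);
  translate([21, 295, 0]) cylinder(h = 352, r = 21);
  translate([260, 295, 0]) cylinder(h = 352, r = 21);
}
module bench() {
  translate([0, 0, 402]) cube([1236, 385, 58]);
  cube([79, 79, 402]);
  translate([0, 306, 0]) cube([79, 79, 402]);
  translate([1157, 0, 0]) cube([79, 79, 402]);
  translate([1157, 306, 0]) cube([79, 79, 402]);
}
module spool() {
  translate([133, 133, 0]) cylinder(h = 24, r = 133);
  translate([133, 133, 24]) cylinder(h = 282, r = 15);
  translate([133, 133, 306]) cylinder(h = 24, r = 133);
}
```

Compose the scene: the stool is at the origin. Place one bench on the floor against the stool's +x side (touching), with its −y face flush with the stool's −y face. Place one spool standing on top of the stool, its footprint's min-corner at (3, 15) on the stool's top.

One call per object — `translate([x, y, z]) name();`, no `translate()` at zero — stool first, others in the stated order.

stool();
translate([281, 0, 0]) bench();
translate([3, 15, 386]) spool();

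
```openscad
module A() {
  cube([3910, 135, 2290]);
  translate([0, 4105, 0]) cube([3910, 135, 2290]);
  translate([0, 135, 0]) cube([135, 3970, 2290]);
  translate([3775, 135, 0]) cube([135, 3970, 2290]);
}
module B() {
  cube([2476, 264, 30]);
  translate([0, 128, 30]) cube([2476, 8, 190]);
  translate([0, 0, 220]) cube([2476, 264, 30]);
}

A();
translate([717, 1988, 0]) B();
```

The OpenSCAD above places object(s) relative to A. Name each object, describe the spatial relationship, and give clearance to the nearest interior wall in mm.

Clearances: x = 582, y = 1853; minimum 582 mm.

A is a house frame. B is an I-beam. The I-beam sits inside the house frame, centred. The clearance to the nearest interior wall is 582 mm.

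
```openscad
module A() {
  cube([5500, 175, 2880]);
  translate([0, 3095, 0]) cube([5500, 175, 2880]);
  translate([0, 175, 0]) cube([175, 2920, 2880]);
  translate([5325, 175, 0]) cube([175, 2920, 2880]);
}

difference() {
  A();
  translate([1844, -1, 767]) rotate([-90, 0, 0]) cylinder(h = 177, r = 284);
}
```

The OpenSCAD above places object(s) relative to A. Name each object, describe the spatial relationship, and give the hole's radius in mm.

A is a house frame. The house frame has a circular hole through its front wall. The hole's radius is 284 mm.

The subtracted cylinder has r = 284 mm.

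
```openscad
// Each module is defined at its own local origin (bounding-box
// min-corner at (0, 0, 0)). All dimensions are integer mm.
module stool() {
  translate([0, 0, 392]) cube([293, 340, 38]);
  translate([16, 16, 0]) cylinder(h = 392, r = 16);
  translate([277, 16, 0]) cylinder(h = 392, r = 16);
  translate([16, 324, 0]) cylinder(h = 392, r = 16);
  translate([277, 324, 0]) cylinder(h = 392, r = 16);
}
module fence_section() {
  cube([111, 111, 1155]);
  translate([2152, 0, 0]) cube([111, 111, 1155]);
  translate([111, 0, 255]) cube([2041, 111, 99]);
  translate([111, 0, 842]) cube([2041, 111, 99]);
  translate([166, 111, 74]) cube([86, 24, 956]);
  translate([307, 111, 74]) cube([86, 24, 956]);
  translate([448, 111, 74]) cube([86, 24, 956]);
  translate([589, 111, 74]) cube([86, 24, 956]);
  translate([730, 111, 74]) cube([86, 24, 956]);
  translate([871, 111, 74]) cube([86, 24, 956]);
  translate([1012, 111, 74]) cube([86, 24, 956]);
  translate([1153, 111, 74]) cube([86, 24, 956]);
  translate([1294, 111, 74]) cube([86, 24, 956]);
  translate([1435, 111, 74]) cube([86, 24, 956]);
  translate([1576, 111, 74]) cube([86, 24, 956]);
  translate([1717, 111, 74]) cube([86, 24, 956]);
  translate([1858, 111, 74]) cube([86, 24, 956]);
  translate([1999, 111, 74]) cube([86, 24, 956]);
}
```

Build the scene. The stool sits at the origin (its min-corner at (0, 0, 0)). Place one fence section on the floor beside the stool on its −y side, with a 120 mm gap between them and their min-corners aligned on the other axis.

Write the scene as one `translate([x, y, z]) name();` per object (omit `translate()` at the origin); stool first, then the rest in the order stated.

stool();
translate([0, -255, 0]) fence_section();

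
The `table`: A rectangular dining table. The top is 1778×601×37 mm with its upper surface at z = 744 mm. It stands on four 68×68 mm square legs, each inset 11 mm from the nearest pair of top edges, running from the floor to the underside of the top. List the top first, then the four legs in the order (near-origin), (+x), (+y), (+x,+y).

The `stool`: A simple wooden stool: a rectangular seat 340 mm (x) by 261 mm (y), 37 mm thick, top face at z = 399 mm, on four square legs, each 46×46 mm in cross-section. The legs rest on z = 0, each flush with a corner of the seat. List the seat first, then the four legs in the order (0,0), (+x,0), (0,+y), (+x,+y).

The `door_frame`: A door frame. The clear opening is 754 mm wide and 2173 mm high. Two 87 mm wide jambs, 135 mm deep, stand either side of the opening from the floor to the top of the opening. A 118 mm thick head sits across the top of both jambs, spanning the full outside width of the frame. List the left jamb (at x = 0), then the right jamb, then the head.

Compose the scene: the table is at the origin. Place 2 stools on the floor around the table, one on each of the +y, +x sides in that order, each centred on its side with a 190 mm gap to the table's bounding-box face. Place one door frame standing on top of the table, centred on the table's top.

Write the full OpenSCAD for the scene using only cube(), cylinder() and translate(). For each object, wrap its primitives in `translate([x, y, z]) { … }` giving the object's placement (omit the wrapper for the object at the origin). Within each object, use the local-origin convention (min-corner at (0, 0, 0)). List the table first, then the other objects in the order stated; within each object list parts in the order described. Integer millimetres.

translate([0, 0, 707]) cube([1778, 601, 37]);
translate([11, 11, 0]) cube([68, 68, 707]);
translate([1699, 11, 0]) cube([68, 68, 707]);
translate([11, 522, 0]) cube([68, 68, 707]);
translate([1699, 522, 0]) cube([68, 68, 707]);
translate([719, 791, 0]) {
  translate([0, 0, 362]) cube([340, 261, 37]);
  cube([46, 46, 362]);
  translate([294, 0, 0]) cube([46, 46, 362]);
  translate([0, 215, 0]) cube([46, 46, 362]);
  translate([294, 215, 0]) cube([46, 46, 362]);
}
translate([1968, 170, 0]) {
  translate([0, 0, 362]) cube([340, 261, 37]);
  cube([46, 46, 362]);
  translate([294, 0, 0]) cube([46, 46, 362]);
  translate([0, 215, 0]) cube([46, 46, 362]);
  translate([294, 215, 0]) cube([46, 46, 362]);
}
translate([425, 233, 744]) {
  cube([87, 135, 2173]);
  translate([841, 0, 0]) cube([87, 135, 2173]);
  translate([0, 0, 2173]) cube([928, 135, 118]);
}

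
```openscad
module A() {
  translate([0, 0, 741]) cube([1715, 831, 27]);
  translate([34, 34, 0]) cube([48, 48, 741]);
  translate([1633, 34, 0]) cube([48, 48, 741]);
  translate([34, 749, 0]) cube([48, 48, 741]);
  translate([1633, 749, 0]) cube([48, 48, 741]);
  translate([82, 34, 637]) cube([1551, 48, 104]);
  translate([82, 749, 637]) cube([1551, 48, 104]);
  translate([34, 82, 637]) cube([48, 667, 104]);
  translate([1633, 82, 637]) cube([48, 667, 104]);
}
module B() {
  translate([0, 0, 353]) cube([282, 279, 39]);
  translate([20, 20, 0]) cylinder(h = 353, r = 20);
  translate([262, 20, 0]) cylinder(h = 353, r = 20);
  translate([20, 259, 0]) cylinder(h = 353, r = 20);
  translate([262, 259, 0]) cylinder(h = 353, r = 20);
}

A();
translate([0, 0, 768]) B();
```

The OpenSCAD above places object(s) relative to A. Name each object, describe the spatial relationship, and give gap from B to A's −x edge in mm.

A is a table. B is a stool. The stool is on top of the table. The gap from the stool to the table's −x edge is 0 mm.

The stool's min-x is at 0; the table's min-x is 0; gap = 0 mm.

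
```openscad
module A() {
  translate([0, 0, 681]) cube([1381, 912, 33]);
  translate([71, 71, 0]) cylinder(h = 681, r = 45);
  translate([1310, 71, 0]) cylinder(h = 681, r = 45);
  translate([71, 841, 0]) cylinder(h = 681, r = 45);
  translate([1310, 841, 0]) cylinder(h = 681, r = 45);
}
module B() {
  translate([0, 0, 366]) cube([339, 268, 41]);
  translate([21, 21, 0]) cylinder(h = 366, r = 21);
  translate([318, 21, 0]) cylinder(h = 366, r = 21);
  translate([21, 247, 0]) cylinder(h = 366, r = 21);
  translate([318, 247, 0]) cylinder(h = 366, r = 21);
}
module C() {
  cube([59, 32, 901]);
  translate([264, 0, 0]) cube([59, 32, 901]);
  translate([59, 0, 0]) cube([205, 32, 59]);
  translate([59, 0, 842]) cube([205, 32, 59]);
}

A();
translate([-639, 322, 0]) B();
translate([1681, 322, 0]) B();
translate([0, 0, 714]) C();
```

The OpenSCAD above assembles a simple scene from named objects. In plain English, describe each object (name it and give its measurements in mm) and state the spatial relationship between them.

A is a table: top 1381 mm (x) × 912 mm (y), 33 mm thick, upper face at z = 714 mm, on four round legs of 90 mm diameter, each leg's bounding box inset 26 mm from the nearest pair of top edges, running from z = 0 to the bottom of the top.

B is a simple wooden stool: a rectangular seat 339 mm (x) by 268 mm (y), 41 mm thick, top face at z = 407 mm, on four round legs, each 42 mm in diameter. The legs rest on z = 0, each leg's axis is inset half a diameter from the nearest pair of seat edges (so the leg's bounding box is flush with the corner).

C is a picture frame with a 205×783 mm rectangular opening (x by z) and a uniform 59 mm border on every side. Frame depth is 32 mm along y. It is built from two vertical stiles running the full outside height and two horizontal rails spanning the gap between the stiles.

Two stools sit around the table at the −x, +x sides. The picture frame is on top of the table.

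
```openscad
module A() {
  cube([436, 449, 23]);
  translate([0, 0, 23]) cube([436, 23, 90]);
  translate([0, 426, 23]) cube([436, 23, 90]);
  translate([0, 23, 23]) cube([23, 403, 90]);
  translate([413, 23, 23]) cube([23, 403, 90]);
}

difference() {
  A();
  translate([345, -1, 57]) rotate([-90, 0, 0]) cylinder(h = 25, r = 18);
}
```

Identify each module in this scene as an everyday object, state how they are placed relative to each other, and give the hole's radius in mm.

The subtracted cylinder has r = 18 mm.

A is an open box. The open box has a circular hole through its front wall. The hole's radius is 18 mm.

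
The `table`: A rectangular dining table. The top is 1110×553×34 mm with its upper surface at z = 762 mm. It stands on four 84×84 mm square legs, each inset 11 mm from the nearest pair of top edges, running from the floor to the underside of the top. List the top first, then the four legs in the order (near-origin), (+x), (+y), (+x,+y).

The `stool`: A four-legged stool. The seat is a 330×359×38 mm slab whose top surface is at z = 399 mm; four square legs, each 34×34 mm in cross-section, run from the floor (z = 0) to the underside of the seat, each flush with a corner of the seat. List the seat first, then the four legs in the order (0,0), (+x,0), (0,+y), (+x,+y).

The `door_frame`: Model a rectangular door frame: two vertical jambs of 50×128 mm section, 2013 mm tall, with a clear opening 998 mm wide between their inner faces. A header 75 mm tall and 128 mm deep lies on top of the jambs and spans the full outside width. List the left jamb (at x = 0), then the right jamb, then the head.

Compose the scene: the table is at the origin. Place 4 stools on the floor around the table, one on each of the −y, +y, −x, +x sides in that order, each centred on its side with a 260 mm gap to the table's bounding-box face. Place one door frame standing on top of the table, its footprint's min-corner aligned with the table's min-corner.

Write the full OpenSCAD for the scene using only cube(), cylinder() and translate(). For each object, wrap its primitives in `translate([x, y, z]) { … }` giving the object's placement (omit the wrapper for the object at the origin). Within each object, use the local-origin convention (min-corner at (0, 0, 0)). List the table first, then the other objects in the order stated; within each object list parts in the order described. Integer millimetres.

translate([0, 0, 728]) cube([1110, 553, 34]);
translate([11, 11, 0]) cube([84, 84, 728]);
translate([1015, 11, 0]) cube([84, 84, 728]);
translate([11, 458, 0]) cube([84, 84, 728]);
translate([1015, 458, 0]) cube([84, 84, 728]);
translate([390, -619, 0]) {
  translate([0, 0, 361]) cube([330, 359, 38]);
  cube([34, 34, 361]);
  translate([296, 0, 0]) cube([34, 34, 361]);
  translate([0, 325, 0]) cube([34, 34, 361]);
  translate([296, 325, 0]) cube([34, 34, 361]);
}
translate([390, 813, 0]) {
  translate([0, 0, 361]) cube([330, 359, 38]);
  cube([34, 34, 361]);
  translate([296, 0, 0]) cube([34, 34, 361]);
  translate([0, 325, 0]) cube([34, 34, 361]);
  translate([296, 325, 0]) cube([34, 34, 361]);
}
translate([-590, 97, 0]) {
  translate([0, 0, 361]) cube([330, 359, 38]);
  cube([34, 34, 361]);
  translate([296, 0, 0]) cube([34, 34, 361]);
  translate([0, 325, 0]) cube([34, 34, 361]);
  translate([296, 325, 0]) cube([34, 34, 361]);
}
translate([1370, 97, 0]) {
  translate([0, 0, 361]) cube([330, 359, 38]);
  cube([34, 34, 361]);
  translate([296, 0, 0]) cube([34, 34, 361]);
  translate([0, 325, 0]) cube([34, 34, 361]);
  translate([296, 325, 0]) cube([34, 34, 361]);
}
translate([0, 0, 762]) {
  cube([50, 128, 2013]);
  translate([1048, 0, 0]) cube([50, 128, 2013]);
  translate([0, 0, 2013]) cube([1098, 128, 75]);
}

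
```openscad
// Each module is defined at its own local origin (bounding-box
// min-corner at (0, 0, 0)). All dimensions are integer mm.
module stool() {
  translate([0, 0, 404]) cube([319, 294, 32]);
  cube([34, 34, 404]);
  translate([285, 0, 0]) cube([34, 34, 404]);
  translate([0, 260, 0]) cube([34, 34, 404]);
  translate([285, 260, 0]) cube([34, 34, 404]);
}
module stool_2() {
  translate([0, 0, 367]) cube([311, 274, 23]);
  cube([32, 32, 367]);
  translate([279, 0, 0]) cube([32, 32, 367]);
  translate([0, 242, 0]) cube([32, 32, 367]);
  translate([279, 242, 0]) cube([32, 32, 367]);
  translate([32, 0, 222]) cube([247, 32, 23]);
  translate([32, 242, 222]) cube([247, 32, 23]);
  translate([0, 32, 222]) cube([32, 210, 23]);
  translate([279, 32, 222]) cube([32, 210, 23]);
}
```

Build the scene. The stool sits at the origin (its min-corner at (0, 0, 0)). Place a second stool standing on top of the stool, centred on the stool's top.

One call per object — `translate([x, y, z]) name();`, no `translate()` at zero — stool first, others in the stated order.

stool();
translate([4, 10, 436]) stool_2();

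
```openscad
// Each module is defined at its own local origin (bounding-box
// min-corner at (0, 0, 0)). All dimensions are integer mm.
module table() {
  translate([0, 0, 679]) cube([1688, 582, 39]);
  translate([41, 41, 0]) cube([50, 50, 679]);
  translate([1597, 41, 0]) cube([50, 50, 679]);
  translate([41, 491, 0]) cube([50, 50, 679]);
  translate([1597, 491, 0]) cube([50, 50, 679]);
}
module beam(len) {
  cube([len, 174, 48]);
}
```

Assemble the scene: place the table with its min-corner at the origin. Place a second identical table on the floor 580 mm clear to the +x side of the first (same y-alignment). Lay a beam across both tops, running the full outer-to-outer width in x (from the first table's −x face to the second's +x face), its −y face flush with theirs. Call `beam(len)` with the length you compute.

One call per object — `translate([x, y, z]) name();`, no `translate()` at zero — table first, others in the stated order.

table();
translate([2268, 0, 0]) table();
translate([0, 0, 718]) beam(3956);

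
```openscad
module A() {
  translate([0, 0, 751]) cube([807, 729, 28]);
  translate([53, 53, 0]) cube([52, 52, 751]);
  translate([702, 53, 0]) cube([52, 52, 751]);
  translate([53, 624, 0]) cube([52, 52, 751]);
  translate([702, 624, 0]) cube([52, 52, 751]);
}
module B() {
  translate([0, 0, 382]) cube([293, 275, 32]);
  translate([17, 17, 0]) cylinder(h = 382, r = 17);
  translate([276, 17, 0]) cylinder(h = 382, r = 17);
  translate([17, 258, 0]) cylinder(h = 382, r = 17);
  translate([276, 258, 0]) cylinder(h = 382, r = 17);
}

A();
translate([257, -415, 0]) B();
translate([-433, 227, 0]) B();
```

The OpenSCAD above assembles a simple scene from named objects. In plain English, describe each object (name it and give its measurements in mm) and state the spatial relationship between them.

A is a table with a 807×729 mm rectangular top, 28 mm thick, top surface at z = 779 mm, supported by four 52×52 mm square legs, each inset 53 mm from the nearest pair of top edges, running from the floor.

B is a simple wooden stool: a rectangular seat 293 mm (x) by 275 mm (y), 32 mm thick, top face at z = 414 mm, on four round legs, each 34 mm in diameter. The legs rest on z = 0, each leg's axis is inset half a diameter from the nearest pair of seat edges (so the leg's bounding box is flush with the corner).

Two stools sit around the table at the −y, −x sides.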